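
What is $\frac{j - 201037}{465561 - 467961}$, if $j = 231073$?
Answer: $- \frac{2503}{200} \approx -12.515$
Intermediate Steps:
$\frac{j - 201037}{465561 - 467961} = \frac{231073 - 201037}{465561 - 467961} = \frac{30036}{-2400} = 30036 \left(- \frac{1}{2400}\right) = - \frac{2503}{200}$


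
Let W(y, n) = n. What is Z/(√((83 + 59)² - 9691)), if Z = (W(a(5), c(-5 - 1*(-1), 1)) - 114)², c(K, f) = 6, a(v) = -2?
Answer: 3888*√10473/3491 ≈ 113.98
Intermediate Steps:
Z = 11664 (Z = (6 - 114)² = (-108)² = 11664)
Z/(√((83 + 59)² - 9691)) = 11664/(√((83 + 59)² - 9691)) = 11664/(√(142² - 9691)) = 11664/(√(20164 - 9691)) = 11664/(√10473) = 11664*(√10473/10473) = 3888*√10473/3491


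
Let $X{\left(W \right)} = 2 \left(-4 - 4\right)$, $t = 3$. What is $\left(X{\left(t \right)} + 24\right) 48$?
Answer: $384$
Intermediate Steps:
$X{\left(W \right)} = -16$ ($X{\left(W \right)} = 2 \left(-8\right) = -16$)
$\left(X{\left(t \right)} + 24\right) 48 = \left(-16 + 24\right) 48 = 8 \cdot 48 = 384$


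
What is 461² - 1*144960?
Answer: 67561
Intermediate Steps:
461² - 1*144960 = 212521 - 144960 = 67561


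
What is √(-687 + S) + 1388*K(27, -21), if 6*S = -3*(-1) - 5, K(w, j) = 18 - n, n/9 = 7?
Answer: -62460 + I*√6186/3 ≈ -62460.0 + 26.217*I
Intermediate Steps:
n = 63 (n = 9*7 = 63)
K(w, j) = -45 (K(w, j) = 18 - 1*63 = 18 - 63 = -45)
S = -⅓ (S = (-3*(-1) - 5)/6 = (3 - 5)/6 = (⅙)*(-2) = -⅓ ≈ -0.33333)
√(-687 + S) + 1388*K(27, -21) = √(-687 - ⅓) + 1388*(-45) = √(-2062/3) - 62460 = I*√6186/3 - 62460 = -62460 + I*√6186/3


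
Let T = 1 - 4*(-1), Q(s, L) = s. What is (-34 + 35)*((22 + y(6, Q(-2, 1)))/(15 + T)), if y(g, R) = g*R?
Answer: ½ ≈ 0.50000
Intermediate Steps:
y(g, R) = R*g
T = 5 (T = 1 + 4 = 5)
(-34 + 35)*((22 + y(6, Q(-2, 1)))/(15 + T)) = (-34 + 35)*((22 - 2*6)/(15 + 5)) = 1*((22 - 12)/20) = 1*(10*(1/20)) = 1*(½) = ½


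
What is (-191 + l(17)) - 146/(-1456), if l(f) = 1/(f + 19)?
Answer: -1250593/6552 ≈ -190.87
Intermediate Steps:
l(f) = 1/(19 + f)
(-191 + l(17)) - 146/(-1456) = (-191 + 1/(19 + 17)) - 146/(-1456) = (-191 + 1/36) - 146*(-1/1456) = (-191 + 1/36) + 73/728 = -6875/36 + 73/728 = -1250593/6552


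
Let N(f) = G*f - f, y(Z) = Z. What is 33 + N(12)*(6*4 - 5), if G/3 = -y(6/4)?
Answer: -1221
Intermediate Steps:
G = -9/2 (G = 3*(-6/4) = 3*(-1*3/2) = 3*(-3/2) = -9/2 ≈ -4.5000)
N(f) = -11*f/2 (N(f) = -9*f/2 - f = -11*f/2)
33 + N(12)*(6*4 - 5) = 33 + (-11/2*12)*(6*4 - 5) = 33 - 66*(24 - 5) = 33 - 66*19 = 33 - 1254 = -1221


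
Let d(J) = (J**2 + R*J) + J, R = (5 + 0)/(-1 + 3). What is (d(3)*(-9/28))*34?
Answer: -5967/28 ≈ -213.11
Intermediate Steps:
R = 5/2 ≈ 2.5000
d(J) = J**2 + 7*J/2 (d(J) = (J**2 + 5*J/2) + J = J**2 + 7*J/2)
(d(3)*(-9/28))*34 = (((1/2)*3*(7 + 2*3))*(-9/28))*34 = (((1/2)*3*(7 + 6))*(-9*1/28))*34 = (((1/2)*3*13)*(-9/28))*34 = ((39/2)*(-9/28))*34 = -351/56*34 = -5967/28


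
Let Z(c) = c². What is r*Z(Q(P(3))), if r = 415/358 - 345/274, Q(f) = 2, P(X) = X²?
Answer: -9800/24523 ≈ -0.39962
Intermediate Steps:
r = -2450/24523 (r = 415*(1/358) - 345*1/274 = 415/358 - 345/274 = -2450/24523 ≈ -0.099906)
r*Z(Q(P(3))) = -2450/24523*2² = -2450/24523*4 = -9800/24523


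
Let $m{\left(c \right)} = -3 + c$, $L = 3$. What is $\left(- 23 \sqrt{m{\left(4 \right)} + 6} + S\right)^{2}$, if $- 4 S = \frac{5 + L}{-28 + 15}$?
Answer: $\frac{625811}{169} - \frac{92 \sqrt{7}}{13} \approx 3684.3$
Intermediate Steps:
$S = \frac{2}{13}$ ($S = - \frac{\left(5 + 3\right) \frac{1}{-28 + 15}}{4} = - \frac{8 \frac{1}{-13}}{4} = - \frac{8 \left(- \frac{1}{13}\right)}{4} = \left(- \frac{1}{4}\right) \left(- \frac{8}{13}\right) = \frac{2}{13} \approx 0.15385$)
$\left(- 23 \sqrt{m{\left(4 \right)} + 6} + S\right)^{2} = \left(- 23 \sqrt{\left(-3 + 4\right) + 6} + \frac{2}{13}\right)^{2} = \left(- 23 \sqrt{1 + 6} + \frac{2}{13}\right)^{2} = \left(- 23 \sqrt{7} + \frac{2}{13}\right)^{2} = \left(\frac{2}{13} - 23 \sqrt{7}\right)^{2}$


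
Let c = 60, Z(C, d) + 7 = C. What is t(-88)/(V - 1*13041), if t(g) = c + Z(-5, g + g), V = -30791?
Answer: -6/5479 ≈ -0.0010951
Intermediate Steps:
Z(C, d) = -7 + C
t(g) = 48 (t(g) = 60 + (-7 - 5) = 60 - 12 = 48)
t(-88)/(V - 1*13041) = 48/(-30791 - 1*13041) = 48/(-30791 - 13041) = 48/(-43832) = 48*(-1/43832) = -6/5479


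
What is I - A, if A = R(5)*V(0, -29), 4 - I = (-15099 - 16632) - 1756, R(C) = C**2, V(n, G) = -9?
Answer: 33716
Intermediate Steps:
I = 33491 (I = 4 - ((-15099 - 16632) - 1756) = 4 - (-31731 - 1756) = 4 - 1*(-33487) = 4 + 33487 = 33491)
A = -225 (A = 5**2*(-9) = 25*(-9) = -225)
I - A = 33491 - 1*(-225) = 33491 + 225 = 33716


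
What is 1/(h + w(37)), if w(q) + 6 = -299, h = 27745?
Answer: 1/27440 ≈ 3.6443e-5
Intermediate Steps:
w(q) = -305 (w(q) = -6 - 299 = -305)
1/(h + w(37)) = 1/(27745 - 305) = 1/27440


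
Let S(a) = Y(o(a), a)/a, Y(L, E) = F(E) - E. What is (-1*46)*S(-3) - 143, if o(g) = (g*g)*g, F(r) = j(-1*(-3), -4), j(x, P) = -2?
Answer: -383/3 ≈ -127.67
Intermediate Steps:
F(r) = -2
o(g) = g³ (o(g) = g²*g = g³)
Y(L, E) = -2 - E
S(a) = (-2 - a)/a
(-1*46)*S(-3) - 143 = (-1*46)*((-2 - 1*(-3))/(-3)) - 143 = -(-46)*(-2 + 3)/3 - 143 = -(-46)/3 - 143 = -46*(-⅓) - 143 = 46/3 - 143 = -383/3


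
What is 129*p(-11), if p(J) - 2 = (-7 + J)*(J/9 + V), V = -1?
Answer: 5418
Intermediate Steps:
p(J) = 2 + (-1 + J/9)*(-7 + J) (p(J) = 2 + (-7 + J)*(J/9 - 1) = 2 + (-7 + J)*(-1 + J/9) = 2 + (-1 + J/9)*(-7 + J))
129*p(-11) = 129*(9 - 16/9*(-11) + (⅑)*(-11)²) = 129*(9 + 176/9 + (⅑)*121) = 129*(9 + 176/9 + 121/9) = 129*42 = 5418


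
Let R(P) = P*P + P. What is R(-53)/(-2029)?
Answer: -2756/2029 ≈ -1.3583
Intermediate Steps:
R(P) = P + P² (R(P) = P² + P = P + P²)
R(-53)/(-2029) = -53*(1 - 53)/(-2029) = -53*(-52)*(-1/2029) = 2756*(-1/2029) = -2756/2029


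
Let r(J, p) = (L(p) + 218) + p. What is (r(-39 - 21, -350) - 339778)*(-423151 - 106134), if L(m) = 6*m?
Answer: 181020762850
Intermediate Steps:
r(J, p) = 218 + 7*p (r(J, p) = (6*p + 218) + p = (218 + 6*p) + p = 218 + 7*p)
(r(-39 - 21, -350) - 339778)*(-423151 - 106134) = ((218 + 7*(-350)) - 339778)*(-423151 - 106134) = ((218 - 2450) - 339778)*(-529285) = (-2232 - 339778)*(-529285) = -342010*(-529285) = 181020762850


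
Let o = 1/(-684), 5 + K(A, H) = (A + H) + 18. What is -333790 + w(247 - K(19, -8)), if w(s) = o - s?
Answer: -228464893/684 ≈ -3.3401e+5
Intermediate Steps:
K(A, H) = 13 + A + H (K(A, H) = -5 + ((A + H) + 18) = -5 + (18 + A + H) = 13 + A + H)
o = -1/684 ≈ -0.0014620
w(s) = -1/684 - s
-333790 + w(247 - K(19, -8)) = -333790 + (-1/684 - (247 - (13 + 19 - 8))) = -333790 + (-1/684 - (247 - 1*24)) = -333790 + (-1/684 - (247 - 24)) = -333790 + (-1/684 - 1*223) = -333790 + (-1/684 - 223) = -333790 - 152533/684 = -228464893/684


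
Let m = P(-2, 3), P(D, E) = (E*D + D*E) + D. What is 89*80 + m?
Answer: 7106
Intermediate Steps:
P(D, E) = D + 2*D*E (P(D, E) = (D*E + D*E) + D = 2*D*E + D = D + 2*D*E)
m = -14 (m = -2*(1 + 2*3) = -2*(1 + 6) = -2*7 = -14)
89*80 + m = 89*80 - 14 = 7120 - 14 = 7106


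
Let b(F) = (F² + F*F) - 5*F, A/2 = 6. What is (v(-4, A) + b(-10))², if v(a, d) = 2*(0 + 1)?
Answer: 63504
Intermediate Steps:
A = 12 (A = 2*6 = 12)
b(F) = -5*F + 2*F² (b(F) = (F² + F²) - 5*F = 2*F² - 5*F = -5*F + 2*F²)
v(a, d) = 2 (v(a, d) = 2*1 = 2)
(v(-4, A) + b(-10))² = (2 - 10*(-5 + 2*(-10)))² = (2 - 10*(-5 - 20))² = (2 - 10*(-25))² = (2 + 250)² = 252² = 63504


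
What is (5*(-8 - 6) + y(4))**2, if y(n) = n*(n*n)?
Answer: 36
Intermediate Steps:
y(n) = n**3 (y(n) = n*n**2 = n**3)
(5*(-8 - 6) + y(4))**2 = (5*(-8 - 6) + 4**3)**2 = (5*(-14) + 64)**2 = (-70 + 64)**2 = (-6)**2 = 36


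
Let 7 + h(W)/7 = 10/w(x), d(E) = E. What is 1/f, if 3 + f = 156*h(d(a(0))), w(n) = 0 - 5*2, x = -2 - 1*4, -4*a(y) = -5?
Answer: -1/8739 ≈ -0.00011443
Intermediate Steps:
a(y) = 5/4 (a(y) = -¼*(-5) = 5/4)
x = -6 (x = -2 - 4 = -6)
w(n) = -10 (w(n) = 0 - 10 = -10)
h(W) = -56 (h(W) = -49 + 7*(10/(-10)) = -49 + 7*(10*(-⅒)) = -49 + 7*(-1) = -49 - 7 = -56)
f = -8739 (f = -3 + 156*(-56) = -3 - 8736 = -8739)
1/f = 1/(-8739) = -1/8739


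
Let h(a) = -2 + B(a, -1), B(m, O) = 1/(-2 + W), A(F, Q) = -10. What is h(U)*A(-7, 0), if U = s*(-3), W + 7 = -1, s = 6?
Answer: 21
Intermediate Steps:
W = -8 (W = -7 - 1 = -8)
B(m, O) = -1/10 (B(m, O) = 1/(-2 - 8) = 1/(-10) = -1/10)
U = -18 (U = 6*(-3) = -18)
h(a) = -21/10 (h(a) = -2 - 1/10 = -21/10)
h(U)*A(-7, 0) = -21/10*(-10) = 21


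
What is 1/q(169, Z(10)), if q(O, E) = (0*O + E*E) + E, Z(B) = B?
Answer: 1/110 ≈ 0.0090909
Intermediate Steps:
q(O, E) = E + E² (q(O, E) = (0 + E²) + E = E² + E = E + E²)
1/q(169, Z(10)) = 1/(10*(1 + 10)) = 1/(10*11) = 1/110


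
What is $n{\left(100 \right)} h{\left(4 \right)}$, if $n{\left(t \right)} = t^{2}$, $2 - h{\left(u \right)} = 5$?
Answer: $-30000$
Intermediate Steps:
$h{\left(u \right)} = -3$ ($h{\left(u \right)} = 2 - 5 = -3$)
$n{\left(100 \right)} h{\left(4 \right)} = 100^{2} \left(-3\right) = 10000 \left(-3\right) = -30000$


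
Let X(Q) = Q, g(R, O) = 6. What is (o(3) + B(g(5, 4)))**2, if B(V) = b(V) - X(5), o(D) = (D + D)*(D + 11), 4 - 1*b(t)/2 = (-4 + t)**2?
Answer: 6241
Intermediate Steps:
b(t) = 8 - 2*(-4 + t)**2
o(D) = 2*D*(11 + D) (o(D) = (2*D)*(11 + D) = 2*D*(11 + D))
B(V) = 3 - 2*(-4 + V)**2 (B(V) = (8 - 2*(-4 + V)**2) - 1*5 = (8 - 2*(-4 + V)**2) - 5 = 3 - 2*(-4 + V)**2)
(o(3) + B(g(5, 4)))**2 = (2*3*(11 + 3) + (3 - 2*(-4 + 6)**2))**2 = (2*3*14 + (3 - 2*2**2))**2 = (84 + (3 - 2*4))**2 = (84 + (3 - 8))**2 = (84 - 5)**2 = 79**2 = 6241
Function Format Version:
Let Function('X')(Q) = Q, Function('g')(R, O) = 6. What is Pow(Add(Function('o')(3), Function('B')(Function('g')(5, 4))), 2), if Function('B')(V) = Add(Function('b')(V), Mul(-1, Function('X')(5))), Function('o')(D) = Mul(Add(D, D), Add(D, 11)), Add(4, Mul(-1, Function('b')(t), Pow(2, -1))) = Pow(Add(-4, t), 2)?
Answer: 6241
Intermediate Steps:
Function('b')(t) = Add(8, Mul(-2, Pow(Add(-4, t), 2)))
Function('o')(D) = Mul(2, D, Add(11, D)) (Function('o')(D) = Mul(Mul(2, D), Add(11, D)) = Mul(2, D, Add(11, D)))
Function('B')(V) = Add(3, Mul(-2, Pow(Add(-4, V), 2))) (Function('B')(V) = Add(Add(8, Mul(-2, Pow(Add(-4, V), 2))), Mul(-1, 5)) = Add(Add(8, Mul(-2, Pow(Add(-4, V), 2))), -5) = Add(3, Mul(-2, Pow(Add(-4, V), 2))))
Pow(Add(Function('o')(3), Function('B')(Function('g')(5, 4))), 2) = Pow(Add(Mul(2, 3, Add(11, 3)), Add(3, Mul(-2, Pow(Add(-4, 6), 2)))), 2) = Pow(Add(Mul(2, 3, 14), Add(3, Mul(-2, Pow(2, 2)))), 2) = Pow(Add(84, Add(3, Mul(-2, 4))), 2) = Pow(Add(84, Add(3, -8)), 2) = Pow(Add(84, -5), 2) = Pow(79, 2) = 6241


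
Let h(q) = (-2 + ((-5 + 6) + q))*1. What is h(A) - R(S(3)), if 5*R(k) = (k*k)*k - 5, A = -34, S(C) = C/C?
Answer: -171/5 ≈ -34.200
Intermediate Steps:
S(C) = 1
R(k) = -1 + k**3/5 (R(k) = ((k*k)*k - 5)/5 = (k**2*k - 5)/5 = (k**3 - 5)/5 = (-5 + k**3)/5 = -1 + k**3/5)
h(q) = -1 + q (h(q) = (-2 + (1 + q))*1 = (-1 + q)*1 = -1 + q)
h(A) - R(S(3)) = (-1 - 34) - (-1 + (1/5)*1**3) = -35 - (-1 + (1/5)*1) = -35 - (-1 + 1/5) = -35 - 1*(-4/5) = -35 + 4/5 = -171/5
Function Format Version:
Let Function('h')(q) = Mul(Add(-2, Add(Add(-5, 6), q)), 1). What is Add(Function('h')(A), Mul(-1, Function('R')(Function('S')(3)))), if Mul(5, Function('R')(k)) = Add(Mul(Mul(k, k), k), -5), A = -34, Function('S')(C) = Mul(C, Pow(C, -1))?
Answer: Rational(-171, 5) ≈ -34.200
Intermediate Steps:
Function('S')(C) = 1
Function('R')(k) = Add(-1, Mul(Rational(1, 5), Pow(k, 3))) (Function('R')(k) = Mul(Rational(1, 5), Add(Mul(Mul(k, k), k), -5)) = Mul(Rational(1, 5), Add(Mul(Pow(k, 2), k), -5)) = Mul(Rational(1, 5), Add(Pow(k, 3), -5)) = Mul(Rational(1, 5), Add(-5, Pow(k, 3))) = Add(-1, Mul(Rational(1, 5), Pow(k, 3))))
Function('h')(q) = Add(-1, q) (Function('h')(q) = Mul(Add(-2, Add(1, q)), 1) = Mul(Add(-1, q), 1) = Add(-1, q))
Add(Function('h')(A), Mul(-1, Function('R')(Function('S')(3)))) = Add(Add(-1, -34), Mul(-1, Add(-1, Mul(Rational(1, 5), Pow(1, 3))))) = Add(-35, Mul(-1, Add(-1, Mul(Rational(1, 5), 1)))) = Add(-35, Mul(-1, Add(-1, Rational(1, 5)))) = Add(-35, Mul(-1, Rational(-4, 5))) = Add(-35, Rational(4, 5)) = Rational(-171, 5)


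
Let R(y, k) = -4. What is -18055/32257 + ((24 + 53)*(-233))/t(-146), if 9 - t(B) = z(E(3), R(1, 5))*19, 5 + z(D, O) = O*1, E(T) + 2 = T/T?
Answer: -581972737/5806260 ≈ -100.23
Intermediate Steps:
E(T) = -1 (E(T) = -2 + T/T = -2 + 1 = -1)
z(D, O) = -5 + O (z(D, O) = -5 + O*1 = -5 + O)
t(B) = 180 (t(B) = 9 - (-5 - 4)*19 = 9 - (-9)*19 = 9 - 1*(-171) = 9 + 171 = 180)
-18055/32257 + ((24 + 53)*(-233))/t(-146) = -18055/32257 + ((24 + 53)*(-233))/180 = -18055*1/32257 + (77*(-233))*(1/180) = -18055/32257 - 17941*1/180 = -18055/32257 - 17941/180 = -581972737/5806260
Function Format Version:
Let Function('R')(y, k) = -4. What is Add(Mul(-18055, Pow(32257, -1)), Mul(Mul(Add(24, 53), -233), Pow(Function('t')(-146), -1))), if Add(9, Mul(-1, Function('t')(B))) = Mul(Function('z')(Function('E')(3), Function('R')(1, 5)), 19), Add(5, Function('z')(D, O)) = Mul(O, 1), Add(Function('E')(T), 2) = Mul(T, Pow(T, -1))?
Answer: Rational(-581972737, 5806260) ≈ -100.23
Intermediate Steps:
Function('E')(T) = -1 (Function('E')(T) = Add(-2, Mul(T, Pow(T, -1))) = Add(-2, 1) = -1)
Function('z')(D, O) = Add(-5, O) (Function('z')(D, O) = Add(-5, Mul(O, 1)) = Add(-5, O))
Function('t')(B) = 180 (Function('t')(B) = Add(9, Mul(-1, Mul(Add(-5, -4), 19))) = Add(9, Mul(-1, Mul(-9, 19))) = Add(9, Mul(-1, -171)) = Add(9, 171) = 180)
Add(Mul(-18055, Pow(32257, -1)), Mul(Mul(Add(24, 53), -233), Pow(Function('t')(-146), -1))) = Add(Mul(-18055, Pow(32257, -1)), Mul(Mul(Add(24, 53), -233), Pow(180, -1))) = Add(Mul(-18055, Rational(1, 32257)), Mul(Mul(77, -233), Rational(1, 180))) = Add(Rational(-18055, 32257), Mul(-17941, Rational(1, 180))) = Add(Rational(-18055, 32257), Rational(-17941, 180)) = Rational(-581972737, 5806260)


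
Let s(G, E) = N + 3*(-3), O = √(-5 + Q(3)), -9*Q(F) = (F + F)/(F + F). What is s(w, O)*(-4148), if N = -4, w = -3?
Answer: 53924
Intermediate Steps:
Q(F) = -⅑ (Q(F) = -(F + F)/(9*(F + F)) = -2*F/(9*(2*F)) = -2*F*1/(2*F)/9 = -⅑*1 = -⅑)
O = I*√46/3 (O = √(-5 - ⅑) = √(-46/9) = I*√46/3 ≈ 2.2608*I)
s(G, E) = -13 (s(G, E) = -4 + 3*(-3) = -4 - 9 = -13)
s(w, O)*(-4148) = -13*(-4148) = 53924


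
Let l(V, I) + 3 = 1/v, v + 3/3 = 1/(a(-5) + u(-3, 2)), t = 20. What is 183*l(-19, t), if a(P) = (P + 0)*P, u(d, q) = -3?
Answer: -5185/7 ≈ -740.71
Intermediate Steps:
a(P) = P**2 (a(P) = P*P = P**2)
v = -21/22 (v = -1 + 1/((-5)**2 - 3) = -1 + 1/(25 - 3) = -1 + 1/22 = -21/22 ≈ -0.95455)
l(V, I) = -85/21 (l(V, I) = -3 + 1/(-21/22) = -3 - 22/21 = -85/21)
183*l(-19, t) = 183*(-85/21) = -5185/7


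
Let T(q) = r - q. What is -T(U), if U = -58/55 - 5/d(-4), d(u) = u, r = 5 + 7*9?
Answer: -14917/220 ≈ -67.805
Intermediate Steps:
r = 68 (r = 5 + 63 = 68)
U = 43/220 (U = -58/55 - 5/(-4) = -58*1/55 - 5*(-¼) = -58/55 + 5/4 = 43/220 ≈ 0.19545)
T(q) = 68 - q
-T(U) = -(68 - 1*43/220) = -(68 - 43/220) = -1*14917/220 = -14917/220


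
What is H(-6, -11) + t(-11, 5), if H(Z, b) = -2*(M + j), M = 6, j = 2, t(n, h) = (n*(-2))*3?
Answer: 50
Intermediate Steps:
t(n, h) = -6*n (t(n, h) = -2*n*3 = -6*n)
H(Z, b) = -16 (H(Z, b) = -2*(6 + 2) = -2*8 = -16)
H(-6, -11) + t(-11, 5) = -16 - 6*(-11) = -16 + 66 = 50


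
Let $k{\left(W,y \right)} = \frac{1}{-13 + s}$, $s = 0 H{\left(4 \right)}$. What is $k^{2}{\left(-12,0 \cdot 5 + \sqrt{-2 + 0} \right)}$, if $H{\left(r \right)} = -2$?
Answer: $\frac{1}{169} \approx 0.0059172$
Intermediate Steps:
$s = 0$ ($s = 0 \left(-2\right) = 0$)
$k{\left(W,y \right)} = - \frac{1}{13}$ ($k{\left(W,y \right)} = \frac{1}{-13 + 0} = \frac{1}{-13} = - \frac{1}{13}$)
$k^{2}{\left(-12,0 \cdot 5 + \sqrt{-2 + 0} \right)} = \left(- \frac{1}{13}\right)^{2} = \frac{1}{169}$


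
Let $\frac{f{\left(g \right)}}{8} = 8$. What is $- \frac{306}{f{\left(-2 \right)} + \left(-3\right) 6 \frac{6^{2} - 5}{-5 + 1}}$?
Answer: $- \frac{612}{407} \approx -1.5037$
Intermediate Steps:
$f{\left(g \right)} = 64$ ($f{\left(g \right)} = 8 \cdot 8 = 64$)
$- \frac{306}{f{\left(-2 \right)} + \left(-3\right) 6 \frac{6^{2} - 5}{-5 + 1}} = - \frac{306}{64 + \left(-3\right) 6 \frac{6^{2} - 5}{-5 + 1}} = - \frac{306}{64 - 18 \frac{36 - 5}{-4}} = - \frac{306}{64 - 18 \cdot 31 \left(- \frac{1}{4}\right)} = - \frac{306}{64 - - \frac{279}{2}} = - \frac{306}{64 + \frac{279}{2}} = - \frac{306}{\frac{407}{2}} = \left(-306\right) \frac{2}{407} = - \frac{612}{407}$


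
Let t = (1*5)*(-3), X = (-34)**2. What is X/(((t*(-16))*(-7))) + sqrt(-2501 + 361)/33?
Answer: -289/420 + 2*I*sqrt(535)/33 ≈ -0.6881 + 1.4018*I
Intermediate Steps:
X = 1156
t = -15 (t = 5*(-3) = -15)
X/(((t*(-16))*(-7))) + sqrt(-2501 + 361)/33 = 1156/((-15*(-16)*(-7))) + sqrt(-2501 + 361)/33 = 1156/((240*(-7))) + sqrt(-2140)*(1/33) = 1156/(-1680) + (2*I*sqrt(535))*(1/33) = 1156*(-1/1680) + 2*I*sqrt(535)/33 = -289/420 + 2*I*sqrt(535)/33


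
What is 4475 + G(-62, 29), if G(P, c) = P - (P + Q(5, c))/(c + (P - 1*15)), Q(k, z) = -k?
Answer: 211757/48 ≈ 4411.6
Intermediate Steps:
G(P, c) = P - (-5 + P)/(-15 + P + c) (G(P, c) = P - (P - 1*5)/(c + (P - 1*15)) = P - (P - 5)/(c + (P - 15)) = P - (-5 + P)/(c + (-15 + P)) = P - (-5 + P)/(-15 + P + c))
4475 + G(-62, 29) = 4475 + (5 + (-62)**2 - 16*(-62) - 62*29)/(-15 - 62 + 29) = 4475 + (5 + 3844 + 992 - 1798)/(-48) = 4475 - 1/48*3043 = 4475 - 3043/48 = 211757/48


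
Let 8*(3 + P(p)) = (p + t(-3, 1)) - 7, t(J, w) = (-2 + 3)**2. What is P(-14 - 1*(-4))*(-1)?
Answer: 5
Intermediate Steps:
t(J, w) = 1 (t(J, w) = 1**2 = 1)
P(p) = -15/4 + p/8 (P(p) = -3 + ((p + 1) - 7)/8 = -3 + ((1 + p) - 7)/8 = -3 + (-6 + p)/8 = -3 + (-3/4 + p/8) = -15/4 + p/8)
P(-14 - 1*(-4))*(-1) = (-15/4 + (-14 - 1*(-4))/8)*(-1) = (-15/4 + (-14 + 4)/8)*(-1) = (-15/4 + (1/8)*(-10))*(-1) = (-15/4 - 5/4)*(-1) = -5*(-1) = 5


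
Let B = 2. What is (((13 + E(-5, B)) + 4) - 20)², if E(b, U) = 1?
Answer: 4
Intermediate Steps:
(((13 + E(-5, B)) + 4) - 20)² = (((13 + 1) + 4) - 20)² = ((14 + 4) - 20)² = (18 - 20)² = (-2)² = 4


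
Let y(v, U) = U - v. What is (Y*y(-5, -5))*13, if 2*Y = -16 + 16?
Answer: 0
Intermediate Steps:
Y = 0 (Y = (-16 + 16)/2 = (½)*0 = 0)
(Y*y(-5, -5))*13 = (0*(-5 - 1*(-5)))*13 = (0*(-5 + 5))*13 = (0*0)*13 = 0*13 = 0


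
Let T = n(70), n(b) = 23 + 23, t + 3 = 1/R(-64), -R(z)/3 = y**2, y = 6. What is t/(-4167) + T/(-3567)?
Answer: -6514127/535092804 ≈ -0.012174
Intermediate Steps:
R(z) = -108 (R(z) = -3*6**2 = -3*36 = -108)
t = -325/108 (t = -3 + 1/(-108) = -3 - 1/108 = -325/108 ≈ -3.0093)
n(b) = 46
T = 46
t/(-4167) + T/(-3567) = -325/108/(-4167) + 46/(-3567) = -325/108*(-1/4167) + 46*(-1/3567) = 325/450036 - 46/3567 = -6514127/535092804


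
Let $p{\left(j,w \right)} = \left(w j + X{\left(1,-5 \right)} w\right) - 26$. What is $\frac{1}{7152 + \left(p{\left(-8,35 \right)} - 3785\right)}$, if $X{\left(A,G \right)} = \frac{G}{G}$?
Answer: $\frac{1}{3096} \approx 0.000323$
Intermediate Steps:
$X{\left(A,G \right)} = 1$
$p{\left(j,w \right)} = -26 + w + j w$ ($p{\left(j,w \right)} = \left(w j + 1 w\right) - 26 = \left(j w + w\right) - 26 = \left(w + j w\right) - 26 = -26 + w + j w$)
$\frac{1}{7152 + \left(p{\left(-8,35 \right)} - 3785\right)} = \frac{1}{7152 - 4056} = \frac{1}{3096}$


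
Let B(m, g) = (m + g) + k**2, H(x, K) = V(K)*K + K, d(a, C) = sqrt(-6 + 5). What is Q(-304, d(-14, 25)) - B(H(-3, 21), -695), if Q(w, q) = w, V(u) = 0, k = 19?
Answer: 9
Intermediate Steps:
d(a, C) = I (d(a, C) = sqrt(-1) = I)
H(x, K) = K (H(x, K) = 0*K + K = 0 + K = K)
B(m, g) = 361 + g + m (B(m, g) = (m + g) + 19**2 = (g + m) + 361 = 361 + g + m)
Q(-304, d(-14, 25)) - B(H(-3, 21), -695) = -304 - (361 - 695 + 21) = -304 - 1*(-313) = -304 + 313 = 9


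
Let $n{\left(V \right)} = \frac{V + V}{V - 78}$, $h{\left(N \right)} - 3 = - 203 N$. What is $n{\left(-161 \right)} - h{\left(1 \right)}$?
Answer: $\frac{48122}{239} \approx 201.35$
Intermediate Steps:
$h{\left(N \right)} = 3 - 203 N$
$n{\left(V \right)} = \frac{2 V}{-78 + V}$
$n{\left(-161 \right)} - h{\left(1 \right)} = 2 \left(-161\right) \frac{1}{-78 - 161} - \left(3 - 203\right) = 2 \left(-161\right) \frac{1}{-239} - \left(3 - 203\right) = 2 \left(-161\right) \left(- \frac{1}{239}\right) - -200 = \frac{322}{239} + 200 = \frac{48122}{239}$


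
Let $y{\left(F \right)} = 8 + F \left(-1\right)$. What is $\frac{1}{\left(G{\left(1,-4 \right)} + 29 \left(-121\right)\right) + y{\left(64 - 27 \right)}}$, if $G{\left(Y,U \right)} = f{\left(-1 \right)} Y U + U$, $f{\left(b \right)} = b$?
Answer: $- \frac{1}{3538} \approx -0.00028265$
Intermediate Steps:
$G{\left(Y,U \right)} = U - U Y$ ($G{\left(Y,U \right)} = - Y U + U = - U Y + U = U - U Y$)
$y{\left(F \right)} = 8 - F$
$\frac{1}{\left(G{\left(1,-4 \right)} + 29 \left(-121\right)\right) + y{\left(64 - 27 \right)}} = \frac{1}{\left(- 4 \left(1 - 1\right) + 29 \left(-121\right)\right) + \left(8 - \left(64 - 27\right)\right)} = \frac{1}{\left(- 4 \left(1 - 1\right) - 3509\right) + \left(8 - \left(64 - 27\right)\right)} = \frac{1}{\left(\left(-4\right) 0 - 3509\right) + \left(8 - 37\right)} = \frac{1}{\left(0 - 3509\right) + \left(8 - 37\right)} = \frac{1}{-3509 - 29} = \frac{1}{-3538} = - \frac{1}{3538}$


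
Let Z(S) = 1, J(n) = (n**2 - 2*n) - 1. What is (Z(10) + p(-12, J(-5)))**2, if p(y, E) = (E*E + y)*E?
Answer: 1512976609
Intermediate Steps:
J(n) = -1 + n**2 - 2*n
p(y, E) = E*(y + E**2) (p(y, E) = (E**2 + y)*E = (y + E**2)*E = E*(y + E**2))
(Z(10) + p(-12, J(-5)))**2 = (1 + (-1 + (-5)**2 - 2*(-5))*(-12 + (-1 + (-5)**2 - 2*(-5))**2))**2 = (1 + (-1 + 25 + 10)*(-12 + (-1 + 25 + 10)**2))**2 = (1 + 34*(-12 + 34**2))**2 = (1 + 34*(-12 + 1156))**2 = (1 + 34*1144)**2 = (1 + 38896)**2 = 38897**2 = 1512976609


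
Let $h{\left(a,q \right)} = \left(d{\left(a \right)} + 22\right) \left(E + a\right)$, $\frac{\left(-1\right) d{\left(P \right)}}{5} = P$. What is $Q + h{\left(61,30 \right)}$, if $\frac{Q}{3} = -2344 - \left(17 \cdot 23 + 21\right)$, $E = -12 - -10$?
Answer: $-24965$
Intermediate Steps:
$d{\left(P \right)} = - 5 P$
$E = -2$ ($E = -12 + 10 = -2$)
$h{\left(a,q \right)} = \left(-2 + a\right) \left(22 - 5 a\right)$ ($h{\left(a,q \right)} = \left(- 5 a + 22\right) \left(-2 + a\right) = \left(22 - 5 a\right) \left(-2 + a\right) = \left(-2 + a\right) \left(22 - 5 a\right)$)
$Q = -8268$ ($Q = 3 \left(-2344 - \left(17 \cdot 23 + 21\right)\right) = 3 \left(-2344 - \left(391 + 21\right)\right) = 3 \left(-2344 - 412\right) = 3 \left(-2756\right) = -8268$)
$Q + h{\left(61,30 \right)} = -8268 - \left(-1908 + 18605\right) = -8268 - 16697 = -24965$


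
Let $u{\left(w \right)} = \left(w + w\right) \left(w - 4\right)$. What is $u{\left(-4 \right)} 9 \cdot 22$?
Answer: $12672$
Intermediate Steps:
$u{\left(w \right)} = 2 w \left(-4 + w\right)$
$u{\left(-4 \right)} 9 \cdot 22 = 2 \left(-4\right) \left(-4 - 4\right) 9 \cdot 22 = 2 \left(-4\right) \left(-8\right) 9 \cdot 22 = 64 \cdot 9 \cdot 22 = 576 \cdot 22 = 12672$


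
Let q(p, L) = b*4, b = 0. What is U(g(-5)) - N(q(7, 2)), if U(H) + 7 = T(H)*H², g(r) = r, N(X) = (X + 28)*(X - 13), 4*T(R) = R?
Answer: 1303/4 ≈ 325.75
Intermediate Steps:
T(R) = R/4
q(p, L) = 0 (q(p, L) = 0*4 = 0)
N(X) = (-13 + X)*(28 + X) (N(X) = (28 + X)*(-13 + X) = (-13 + X)*(28 + X))
U(H) = -7 + H³/4 (U(H) = -7 + (H/4)*H² = -7 + H³/4)
U(g(-5)) - N(q(7, 2)) = (-7 + (¼)*(-5)³) - (-364 + 0² + 15*0) = (-7 + (¼)*(-125)) - (-364 + 0 + 0) = (-7 - 125/4) - 1*(-364) = -153/4 + 364 = 1303/4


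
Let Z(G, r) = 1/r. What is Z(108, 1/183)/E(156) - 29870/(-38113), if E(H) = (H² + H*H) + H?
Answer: 488489013/620327188 ≈ 0.78747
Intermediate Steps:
E(H) = H + 2*H² (E(H) = (H² + H²) + H = 2*H² + H = H + 2*H²)
Z(108, 1/183)/E(156) - 29870/(-38113) = 1/((1/183)*((156*(1 + 2*156)))) - 29870/(-38113) = 1/((1/183)*((156*(1 + 312)))) - 29870*(-1/38113) = 183/((156*313)) + 29870/38113 = 183/48828 + 29870/38113 = 183*(1/48828) + 29870/38113 = 61/16276 + 29870/38113 = 488489013/620327188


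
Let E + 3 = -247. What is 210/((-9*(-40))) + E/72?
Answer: -26/9 ≈ -2.8889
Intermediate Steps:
E = -250 (E = -3 - 247 = -250)
210/((-9*(-40))) + E/72 = 210/((-9*(-40))) - 250/72 = 210/360 - 250*1/72 = 210*(1/360) - 125/36 = 7/12 - 125/36 = -26/9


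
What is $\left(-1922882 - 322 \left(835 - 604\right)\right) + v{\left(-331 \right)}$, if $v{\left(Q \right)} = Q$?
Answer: $-1997595$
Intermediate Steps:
$\left(-1922882 - 322 \left(835 - 604\right)\right) + v{\left(-331 \right)} = \left(-1922882 - 322 \left(835 - 604\right)\right) - 331 = \left(-1922882 - 74382\right) - 331 = -1997264 - 331 = -1997595$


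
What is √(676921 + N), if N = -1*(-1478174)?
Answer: 3*√239455 ≈ 1468.0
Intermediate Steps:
N = 1478174
√(676921 + N) = √(676921 + 1478174) = √2155095 = 3*√239455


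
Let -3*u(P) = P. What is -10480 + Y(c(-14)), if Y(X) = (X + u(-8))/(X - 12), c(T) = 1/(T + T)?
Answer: -10595501/1011 ≈ -10480.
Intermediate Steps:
c(T) = 1/(2*T)
u(P) = -P/3
Y(X) = (8/3 + X)/(-12 + X) (Y(X) = (X - ⅓*(-8))/(X - 12) = (X + 8/3)/(-12 + X) = (8/3 + X)/(-12 + X))
-10480 + Y(c(-14)) = -10480 + (8/3 + (½)/(-14))/(-12 + (½)/(-14)) = -10480 + (8/3 + (½)*(-1/14))/(-12 + (½)*(-1/14)) = -10480 + (8/3 - 1/28)/(-12 - 1/28) = -10480 + (221/84)/(-337/28) = -10480 - 28/337*221/84 = -10480 - 221/1011 = -10595501/1011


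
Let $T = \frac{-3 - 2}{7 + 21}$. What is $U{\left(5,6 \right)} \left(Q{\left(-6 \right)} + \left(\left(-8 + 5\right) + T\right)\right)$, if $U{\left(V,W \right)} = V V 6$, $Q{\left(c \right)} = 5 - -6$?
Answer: $\frac{16425}{14} \approx 1173.2$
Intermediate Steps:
$Q{\left(c \right)} = 11$ ($Q{\left(c \right)} = 5 + 6 = 11$)
$U{\left(V,W \right)} = 6 V^{2}$ ($U{\left(V,W \right)} = V^{2} \cdot 6 = 6 V^{2}$)
$T = - \frac{5}{28} \approx -0.17857$
$U{\left(5,6 \right)} \left(Q{\left(-6 \right)} + \left(\left(-8 + 5\right) + T\right)\right) = 6 \cdot 5^{2} \left(11 + \left(\left(-8 + 5\right) - \frac{5}{28}\right)\right) = 6 \cdot 25 \left(11 - \frac{89}{28}\right) = 150 \left(11 - \frac{89}{28}\right) = 150 \cdot \frac{219}{28} = \frac{16425}{14}$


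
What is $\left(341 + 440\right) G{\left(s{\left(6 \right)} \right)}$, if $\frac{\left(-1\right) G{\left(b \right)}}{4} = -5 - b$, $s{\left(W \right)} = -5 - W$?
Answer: $-18744$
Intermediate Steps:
$G{\left(b \right)} = 20 + 4 b$ ($G{\left(b \right)} = - 4 \left(-5 - b\right) = 20 + 4 b$)
$\left(341 + 440\right) G{\left(s{\left(6 \right)} \right)} = \left(341 + 440\right) \left(20 + 4 \left(-5 - 6\right)\right) = 781 \left(20 + 4 \left(-5 - 6\right)\right) = 781 \left(20 + 4 \left(-11\right)\right) = 781 \left(20 - 44\right) = 781 \left(-24\right) = -18744$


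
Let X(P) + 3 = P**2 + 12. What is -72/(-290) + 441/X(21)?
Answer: 1781/1450 ≈ 1.2283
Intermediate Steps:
X(P) = 9 + P**2 (X(P) = -3 + (P**2 + 12) = -3 + (12 + P**2) = 9 + P**2)
-72/(-290) + 441/X(21) = -72/(-290) + 441/(9 + 21**2) = -72*(-1/290) + 441/(9 + 441) = 36/145 + 441/450 = 36/145 + 441*(1/450) = 36/145 + 49/50 = 1781/1450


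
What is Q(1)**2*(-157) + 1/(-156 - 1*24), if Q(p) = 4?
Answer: -452161/180 ≈ -2512.0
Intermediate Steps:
Q(1)**2*(-157) + 1/(-156 - 1*24) = 4**2*(-157) + 1/(-156 - 1*24) = 16*(-157) + 1/(-156 - 24) = -2512 + 1/(-180) = -2512 - 1/180 = -452161/180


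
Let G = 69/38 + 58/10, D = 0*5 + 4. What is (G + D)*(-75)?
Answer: -33105/38 ≈ -871.18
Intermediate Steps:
D = 4 (D = 0 + 4 = 4)
G = 1447/190 (G = 69*(1/38) + 58*(⅒) = 69/38 + 29/5 = 1447/190 ≈ 7.6158)
(G + D)*(-75) = (1447/190 + 4)*(-75) = (2207/190)*(-75) = -33105/38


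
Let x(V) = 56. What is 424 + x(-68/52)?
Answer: 480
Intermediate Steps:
424 + x(-68/52) = 424 + 56 = 480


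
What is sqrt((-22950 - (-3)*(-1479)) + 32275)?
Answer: 2*sqrt(1222) ≈ 69.914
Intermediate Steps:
sqrt((-22950 - (-3)*(-1479)) + 32275) = sqrt((-22950 - 1*4437) + 32275) = sqrt((-22950 - 4437) + 32275) = sqrt(-27387 + 32275) = sqrt(4888) = 2*sqrt(1222)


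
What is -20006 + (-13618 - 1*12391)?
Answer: -46015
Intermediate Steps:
-20006 + (-13618 - 1*12391) = -20006 + (-13618 - 12391) = -20006 - 26009 = -46015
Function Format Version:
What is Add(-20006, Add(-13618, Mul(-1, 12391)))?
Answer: -46015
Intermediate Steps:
Add(-20006, Add(-13618, Mul(-1, 12391))) = Add(-20006, Add(-13618, -12391)) = Add(-20006, -26009) = -46015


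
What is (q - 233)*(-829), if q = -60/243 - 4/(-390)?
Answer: 1018004539/5265 ≈ 1.9335e+5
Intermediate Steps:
q = -1246/5265 (q = -60*1/243 - 4*(-1/390) = -20/81 + 2/195 = -1246/5265 ≈ -0.23666)
(q - 233)*(-829) = (-1246/5265 - 233)*(-829) = -1227991/5265*(-829) = 1018004539/5265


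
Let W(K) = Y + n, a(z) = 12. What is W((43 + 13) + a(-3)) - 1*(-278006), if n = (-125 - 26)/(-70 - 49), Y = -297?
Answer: 33047522/119 ≈ 2.7771e+5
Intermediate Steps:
n = 151/119 (n = -151/(-119) = -151*(-1/119) = 151/119 ≈ 1.2689)
W(K) = -35192/119 (W(K) = -297 + 151/119 = -35192/119)
W((43 + 13) + a(-3)) - 1*(-278006) = -35192/119 - 1*(-278006) = -35192/119 + 278006 = 33047522/119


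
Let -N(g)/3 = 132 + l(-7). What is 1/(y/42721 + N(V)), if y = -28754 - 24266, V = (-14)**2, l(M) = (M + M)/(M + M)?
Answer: -42721/17098699 ≈ -0.0024985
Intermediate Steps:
l(M) = 1 (l(M) = (2*M)/((2*M)) = (2*M)*(1/(2*M)) = 1)
V = 196
N(g) = -399 (N(g) = -3*(132 + 1) = -3*133 = -399)
y = -53020
1/(y/42721 + N(V)) = 1/(-53020/42721 - 399) = 1/(-17098699/42721) = -42721/17098699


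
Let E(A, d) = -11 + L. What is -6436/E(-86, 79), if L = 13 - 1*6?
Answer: 1609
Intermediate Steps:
L = 7 (L = 13 - 6 = 7)
E(A, d) = -4 (E(A, d) = -11 + 7 = -4)
-6436/E(-86, 79) = -6436/(-4) = -6436*(-¼) = 1609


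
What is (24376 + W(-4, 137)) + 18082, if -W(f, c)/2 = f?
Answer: 42466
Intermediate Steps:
W(f, c) = -2*f
(24376 + W(-4, 137)) + 18082 = (24376 - 2*(-4)) + 18082 = (24376 + 8) + 18082 = 24384 + 18082 = 42466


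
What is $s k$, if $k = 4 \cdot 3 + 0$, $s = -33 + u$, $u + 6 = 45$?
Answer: $72$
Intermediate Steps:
$u = 39$ ($u = -6 + 45 = 39$)
$s = 6$ ($s = -33 + 39 = 6$)
$k = 12$ ($k = 12 + 0 = 12$)
$s k = 6 \cdot 12 = 72$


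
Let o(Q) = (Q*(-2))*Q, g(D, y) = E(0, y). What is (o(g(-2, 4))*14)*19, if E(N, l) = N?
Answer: 0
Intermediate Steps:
g(D, y) = 0
o(Q) = -2*Q² (o(Q) = (-2*Q)*Q = -2*Q²)
(o(g(-2, 4))*14)*19 = (-2*0²*14)*19 = (-2*0*14)*19 = (0*14)*19 = 0*19 = 0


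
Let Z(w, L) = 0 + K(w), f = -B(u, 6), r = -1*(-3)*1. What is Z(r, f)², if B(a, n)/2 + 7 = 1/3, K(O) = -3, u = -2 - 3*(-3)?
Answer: 9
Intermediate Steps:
u = 7 (u = -2 + 9 = 7)
r = 3 (r = 3*1 = 3)
B(a, n) = -40/3 (B(a, n) = -14 + 2/3 = -14 + 2*(⅓) = -14 + ⅔ = -40/3)
f = 40/3 (f = -1*(-40/3) = 40/3 ≈ 13.333)
Z(w, L) = -3 (Z(w, L) = 0 - 3 = -3)
Z(r, f)² = (-3)² = 9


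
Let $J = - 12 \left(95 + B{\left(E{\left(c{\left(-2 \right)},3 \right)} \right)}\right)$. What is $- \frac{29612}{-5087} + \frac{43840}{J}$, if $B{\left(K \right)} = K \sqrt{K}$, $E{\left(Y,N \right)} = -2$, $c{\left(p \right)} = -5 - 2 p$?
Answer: $\frac{4 \left(- 11828525 i + 44418 \sqrt{2}\right)}{15261 \left(2 \sqrt{2} + 95 i\right)} \approx -32.601 - 1.1439 i$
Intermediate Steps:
$B{\left(K \right)} = K^{\frac{3}{2}}$
$J = -1140 + 24 i \sqrt{2}$ ($J = - 12 \left(95 + \left(-2\right)^{\frac{3}{2}}\right) = - 12 \left(95 - 2 i \sqrt{2}\right) = -1140 + 24 i \sqrt{2} \approx -1140.0 + 33.941 i$)
$- \frac{29612}{-5087} + \frac{43840}{J} = - \frac{29612}{-5087} + \frac{43840}{-1140 + 24 i \sqrt{2}} = \left(-29612\right) \left(- \frac{1}{5087}\right) + \frac{43840}{-1140 + 24 i \sqrt{2}} = \frac{29612}{5087} + \frac{43840}{-1140 + 24 i \sqrt{2}}$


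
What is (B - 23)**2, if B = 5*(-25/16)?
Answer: 243049/256 ≈ 949.41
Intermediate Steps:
B = -125/16 (B = 5*(-25*1/16) = 5*(-25/16) = -125/16 ≈ -7.8125)
(B - 23)**2 = (-125/16 - 23)**2 = (-493/16)**2 = 243049/256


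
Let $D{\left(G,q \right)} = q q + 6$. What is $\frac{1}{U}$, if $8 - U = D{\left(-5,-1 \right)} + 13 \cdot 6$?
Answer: $- \frac{1}{77} \approx -0.012987$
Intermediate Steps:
$D{\left(G,q \right)} = 6 + q^{2}$ ($D{\left(G,q \right)} = q^{2} + 6 = 6 + q^{2}$)
$U = -77$ ($U = 8 - \left(\left(6 + \left(-1\right)^{2}\right) + 13 \cdot 6\right) = 8 - \left(\left(6 + 1\right) + 78\right) = 8 - \left(7 + 78\right) = 8 - 85 = -77$)
$\frac{1}{U} = \frac{1}{-77} = - \frac{1}{77}$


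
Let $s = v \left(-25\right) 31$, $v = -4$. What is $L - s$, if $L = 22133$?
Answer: $19033$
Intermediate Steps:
$s = 3100$ ($s = \left(-4\right) \left(-25\right) 31 = 100 \cdot 31 = 3100$)
$L - s = 22133 - 3100 = 19033$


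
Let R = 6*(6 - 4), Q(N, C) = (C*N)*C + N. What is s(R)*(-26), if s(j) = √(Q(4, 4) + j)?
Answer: -104*√5 ≈ -232.55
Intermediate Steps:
Q(N, C) = N + N*C² (Q(N, C) = N*C² + N = N + N*C²)
R = 12 (R = 6*2 = 12)
s(j) = √(68 + j) (s(j) = √(4*(1 + 4²) + j) = √(4*(1 + 16) + j) = √(4*17 + j) = √(68 + j))
s(R)*(-26) = √(68 + 12)*(-26) = √80*(-26) = (4*√5)*(-26) = -104*√5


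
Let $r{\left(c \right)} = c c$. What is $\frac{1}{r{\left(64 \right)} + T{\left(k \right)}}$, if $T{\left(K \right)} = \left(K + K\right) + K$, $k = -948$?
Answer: $\frac{1}{1252} \approx 0.00079872$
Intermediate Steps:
$T{\left(K \right)} = 3 K$ ($T{\left(K \right)} = 2 K + K = 3 K$)
$r{\left(c \right)} = c^{2}$
$\frac{1}{r{\left(64 \right)} + T{\left(k \right)}} = \frac{1}{64^{2} + 3 \left(-948\right)} = \frac{1}{4096 - 2844} = \frac{1}{1252}$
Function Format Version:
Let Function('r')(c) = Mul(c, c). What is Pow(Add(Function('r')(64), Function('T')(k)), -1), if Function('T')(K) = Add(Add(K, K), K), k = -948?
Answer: Rational(1, 1252) ≈ 0.00079872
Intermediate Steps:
Function('T')(K) = Mul(3, K) (Function('T')(K) = Add(Mul(2, K), K) = Mul(3, K))
Function('r')(c) = Pow(c, 2)
Pow(Add(Function('r')(64), Function('T')(k)), -1) = Pow(Add(Pow(64, 2), Mul(3, -948)), -1) = Pow(Add(4096, -2844), -1) = Pow(1252, -1) = Rational(1, 1252)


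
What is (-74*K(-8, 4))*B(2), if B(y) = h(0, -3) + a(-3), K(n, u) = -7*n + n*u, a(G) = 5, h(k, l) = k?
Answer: -8880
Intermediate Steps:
B(y) = 5 (B(y) = 0 + 5 = 5)
(-74*K(-8, 4))*B(2) = -(-592)*(-7 + 4)*5 = -(-592)*(-3)*5 = -74*24*5 = -1776*5 = -8880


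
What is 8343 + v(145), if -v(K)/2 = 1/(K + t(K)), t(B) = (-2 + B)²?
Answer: 85907870/10297 ≈ 8343.0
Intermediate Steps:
v(K) = -2/(K + (-2 + K)²)
8343 + v(145) = 8343 - 2/(145 + (-2 + 145)²) = 8343 - 2/(145 + 143²) = 8343 - 2/(145 + 20449) = 8343 - 2/20594 = 8343 - 2*1/20594 = 8343 - 1/10297 = 85907870/10297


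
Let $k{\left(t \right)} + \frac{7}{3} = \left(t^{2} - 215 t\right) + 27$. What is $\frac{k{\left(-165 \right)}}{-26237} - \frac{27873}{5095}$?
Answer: $- \frac{3152658233}{401032545} \approx -7.8614$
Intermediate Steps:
$k{\left(t \right)} = \frac{74}{3} + t^{2} - 215 t$ ($k{\left(t \right)} = - \frac{7}{3} + \left(\left(t^{2} - 215 t\right) + 27\right) = - \frac{7}{3} + \left(27 + t^{2} - 215 t\right) = \frac{74}{3} + t^{2} - 215 t$)
$\frac{k{\left(-165 \right)}}{-26237} - \frac{27873}{5095} = \frac{\frac{74}{3} + \left(-165\right)^{2} - -35475}{-26237} - \frac{27873}{5095} = \left(\frac{74}{3} + 27225 + 35475\right) \left(- \frac{1}{26237}\right) - \frac{27873}{5095} = \frac{188174}{3} \left(- \frac{1}{26237}\right) - \frac{27873}{5095} = - \frac{188174}{78711} - \frac{27873}{5095} = - \frac{3152658233}{401032545}$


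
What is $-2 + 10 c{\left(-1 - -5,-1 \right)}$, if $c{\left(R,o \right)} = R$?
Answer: $38$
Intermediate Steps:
$-2 + 10 c{\left(-1 - -5,-1 \right)} = -2 + 10 \left(-1 - -5\right) = -2 + 10 \left(-1 + 5\right) = -2 + 10 \cdot 4 = -2 + 40 = 38$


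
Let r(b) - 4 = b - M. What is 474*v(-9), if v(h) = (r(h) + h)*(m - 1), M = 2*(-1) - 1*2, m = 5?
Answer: -18960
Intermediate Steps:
M = -4 (M = -2 - 2 = -4)
r(b) = 8 + b (r(b) = 4 + (b - 1*(-4)) = 4 + (b + 4) = 4 + (4 + b) = 8 + b)
v(h) = 32 + 8*h (v(h) = ((8 + h) + h)*(5 - 1) = (8 + 2*h)*4 = 32 + 8*h)
474*v(-9) = 474*(32 + 8*(-9)) = 474*(32 - 72) = 474*(-40) = -18960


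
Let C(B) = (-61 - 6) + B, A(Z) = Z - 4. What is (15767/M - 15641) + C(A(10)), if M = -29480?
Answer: -462910727/29480 ≈ -15703.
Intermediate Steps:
A(Z) = -4 + Z
C(B) = -67 + B
(15767/M - 15641) + C(A(10)) = (15767/(-29480) - 15641) + (-67 + (-4 + 10)) = (15767*(-1/29480) - 15641) + (-67 + 6) = (-15767/29480 - 15641) - 61 = -461112447/29480 - 61 = -462910727/29480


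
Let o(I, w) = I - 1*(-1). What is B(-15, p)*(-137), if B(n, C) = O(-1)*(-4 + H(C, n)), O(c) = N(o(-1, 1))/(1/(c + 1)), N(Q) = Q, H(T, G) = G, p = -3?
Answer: 0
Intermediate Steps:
o(I, w) = 1 + I (o(I, w) = I + 1 = 1 + I)
O(c) = 0 (O(c) = (1 - 1)/(1/(c + 1)) = 0/(1/(1 + c)) = 0*(1 + c) = 0)
B(n, C) = 0 (B(n, C) = 0*(-4 + n) = 0)
B(-15, p)*(-137) = 0*(-137) = 0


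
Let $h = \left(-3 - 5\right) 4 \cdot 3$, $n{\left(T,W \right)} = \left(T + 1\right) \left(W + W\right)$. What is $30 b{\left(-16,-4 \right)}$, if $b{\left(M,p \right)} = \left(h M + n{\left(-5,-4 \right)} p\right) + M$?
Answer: $41760$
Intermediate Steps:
$n{\left(T,W \right)} = 2 W \left(1 + T\right)$ ($n{\left(T,W \right)} = \left(1 + T\right) 2 W = 2 W \left(1 + T\right)$)
$h = -96$ ($h = \left(-8\right) 12 = -96$)
$b{\left(M,p \right)} = - 95 M + 32 p$ ($b{\left(M,p \right)} = \left(- 96 M + 2 \left(-4\right) \left(1 - 5\right) p\right) + M = \left(- 96 M + 2 \left(-4\right) \left(-4\right) p\right) + M = \left(- 96 M + 32 p\right) + M = - 95 M + 32 p$)
$30 b{\left(-16,-4 \right)} = 30 \left(\left(-95\right) \left(-16\right) + 32 \left(-4\right)\right) = 30 \left(1520 - 128\right) = 30 \cdot 1392 = 41760$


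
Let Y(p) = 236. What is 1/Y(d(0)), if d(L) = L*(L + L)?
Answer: 1/236 ≈ 0.0042373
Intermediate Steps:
d(L) = 2*L² (d(L) = L*(2*L) = 2*L²)
1/Y(d(0)) = 1/236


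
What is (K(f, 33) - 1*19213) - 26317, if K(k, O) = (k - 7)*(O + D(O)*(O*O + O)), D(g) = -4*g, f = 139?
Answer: -19590902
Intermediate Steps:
K(k, O) = (-7 + k)*(O - 4*O*(O + O**2)) (K(k, O) = (k - 7)*(O + (-4*O)*(O*O + O)) = (-7 + k)*(O + (-4*O)*(O**2 + O)) = (-7 + k)*(O + (-4*O)*(O + O**2)) = (-7 + k)*(O - 4*O*(O + O**2)))
(K(f, 33) - 1*19213) - 26317 = (33*(-7 + 139 + 28*33 + 28*33**2 - 4*33*139 - 4*139*33**2) - 1*19213) - 26317 = (33*(-7 + 139 + 924 + 28*1089 - 18348 - 4*139*1089) - 19213) - 26317 = (33*(-7 + 139 + 924 + 30492 - 18348 - 605484) - 19213) - 26317 = (33*(-592284) - 19213) - 26317 = (-19545372 - 19213) - 26317 = -19564585 - 26317 = -19590902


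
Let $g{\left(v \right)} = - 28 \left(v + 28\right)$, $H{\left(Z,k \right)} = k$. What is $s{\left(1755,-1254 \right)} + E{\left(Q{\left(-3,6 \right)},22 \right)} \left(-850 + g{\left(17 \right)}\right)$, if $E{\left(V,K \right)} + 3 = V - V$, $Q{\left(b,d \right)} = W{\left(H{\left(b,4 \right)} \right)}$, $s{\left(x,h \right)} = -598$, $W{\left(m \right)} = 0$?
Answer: $5732$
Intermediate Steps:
$Q{\left(b,d \right)} = 0$
$E{\left(V,K \right)} = -3$ ($E{\left(V,K \right)} = -3 + \left(V - V\right) = -3 + 0 = -3$)
$g{\left(v \right)} = -784 - 28 v$ ($g{\left(v \right)} = - 28 \left(28 + v\right) = -784 - 28 v$)
$s{\left(1755,-1254 \right)} + E{\left(Q{\left(-3,6 \right)},22 \right)} \left(-850 + g{\left(17 \right)}\right) = -598 - 3 \left(-850 - 1260\right) = -598 - -6330 = -598 + 6330 = 5732$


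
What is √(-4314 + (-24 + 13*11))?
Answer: I*√4195 ≈ 64.769*I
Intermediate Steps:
√(-4314 + (-24 + 13*11)) = √(-4314 + (-24 + 143)) = √(-4314 + 119) = √(-4195) = I*√4195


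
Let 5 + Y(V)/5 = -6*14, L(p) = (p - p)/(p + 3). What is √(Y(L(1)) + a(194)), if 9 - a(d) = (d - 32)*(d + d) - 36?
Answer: 2*I*√15814 ≈ 251.51*I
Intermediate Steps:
L(p) = 0 (L(p) = 0/(3 + p) = 0)
a(d) = 45 - 2*d*(-32 + d) (a(d) = 9 - ((d - 32)*(d + d) - 36) = 9 - ((-32 + d)*(2*d) - 36) = 9 - (2*d*(-32 + d) - 36) = 9 - (-36 + 2*d*(-32 + d)) = 9 + (36 - 2*d*(-32 + d)) = 45 - 2*d*(-32 + d))
Y(V) = -445 (Y(V) = -25 + 5*(-6*14) = -25 + 5*(-84) = -25 - 420 = -445)
√(Y(L(1)) + a(194)) = √(-445 + (45 - 2*194² + 64*194)) = √(-445 + (45 - 2*37636 + 12416)) = √(-445 + (45 - 75272 + 12416)) = √(-445 - 62811) = √(-63256) = 2*I*√15814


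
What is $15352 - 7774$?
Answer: $7578$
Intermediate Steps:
$15352 - 7774 = 7578$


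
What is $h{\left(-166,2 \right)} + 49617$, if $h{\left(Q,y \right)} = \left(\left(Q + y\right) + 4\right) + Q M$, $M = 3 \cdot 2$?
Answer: $48461$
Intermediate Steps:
$M = 6$
$h{\left(Q,y \right)} = 4 + y + 7 Q$ ($h{\left(Q,y \right)} = \left(\left(Q + y\right) + 4\right) + Q 6 = \left(4 + Q + y\right) + 6 Q = 4 + y + 7 Q$)
$h{\left(-166,2 \right)} + 49617 = \left(4 + 2 + 7 \left(-166\right)\right) + 49617 = \left(4 + 2 - 1162\right) + 49617 = -1156 + 49617 = 48461$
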